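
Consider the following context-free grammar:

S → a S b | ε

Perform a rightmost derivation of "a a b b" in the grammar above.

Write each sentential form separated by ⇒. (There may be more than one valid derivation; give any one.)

S ⇒ a S b ⇒ a a S b b ⇒ a a b b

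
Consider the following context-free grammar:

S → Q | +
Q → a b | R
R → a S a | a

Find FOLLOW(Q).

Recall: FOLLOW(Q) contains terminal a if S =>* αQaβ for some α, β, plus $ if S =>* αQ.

We compute FOLLOW(Q) using the standard algorithm.
FOLLOW(S) starts with {$}.
FIRST(Q) = {a}
FIRST(R) = {a}
FIRST(S) = {+, a}
FOLLOW(Q) = {$, a}
FOLLOW(R) = {$, a}
FOLLOW(S) = {$, a}
Therefore, FOLLOW(Q) = {$, a}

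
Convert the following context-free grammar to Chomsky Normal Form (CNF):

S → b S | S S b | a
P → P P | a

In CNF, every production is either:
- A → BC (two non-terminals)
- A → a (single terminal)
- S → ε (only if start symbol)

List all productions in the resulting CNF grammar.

TB → b; S → a; P → a; S → TB S; S → S X0; X0 → S TB; P → P P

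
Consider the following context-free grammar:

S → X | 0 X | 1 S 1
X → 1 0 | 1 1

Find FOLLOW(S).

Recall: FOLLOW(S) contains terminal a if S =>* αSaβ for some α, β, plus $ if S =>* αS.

We compute FOLLOW(S) using the standard algorithm.
FOLLOW(S) starts with {$}.
FIRST(S) = {0, 1}
FIRST(X) = {1}
FOLLOW(S) = {$, 1}
FOLLOW(X) = {$, 1}
Therefore, FOLLOW(S) = {$, 1}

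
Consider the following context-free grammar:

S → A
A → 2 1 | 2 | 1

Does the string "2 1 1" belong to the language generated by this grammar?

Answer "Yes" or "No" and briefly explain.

No - no valid derivation exists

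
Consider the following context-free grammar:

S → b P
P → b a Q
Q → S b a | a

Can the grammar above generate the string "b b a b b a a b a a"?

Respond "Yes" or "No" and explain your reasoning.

No - no valid derivation exists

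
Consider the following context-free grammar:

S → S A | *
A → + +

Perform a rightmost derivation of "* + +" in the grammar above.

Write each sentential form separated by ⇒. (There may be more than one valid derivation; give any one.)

S ⇒ S A ⇒ S + + ⇒ * + +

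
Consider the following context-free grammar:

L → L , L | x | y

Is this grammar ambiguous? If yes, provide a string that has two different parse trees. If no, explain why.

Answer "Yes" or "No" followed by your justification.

Yes - the string 'y , y , y , x' has two distinct leftmost derivations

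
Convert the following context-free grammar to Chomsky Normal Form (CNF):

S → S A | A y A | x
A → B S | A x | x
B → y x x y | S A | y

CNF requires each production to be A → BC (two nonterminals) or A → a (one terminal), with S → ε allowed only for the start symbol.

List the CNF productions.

TY → y; S → x; TX → x; A → x; B → y; S → S A; S → A X0; X0 → TY A; A → B S; A → A TX; B → TY X1; X1 → TX X2; X2 → TX TY; B → S A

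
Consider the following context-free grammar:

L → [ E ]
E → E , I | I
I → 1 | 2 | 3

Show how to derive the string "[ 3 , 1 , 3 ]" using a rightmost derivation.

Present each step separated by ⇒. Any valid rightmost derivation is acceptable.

L ⇒ [ E ] ⇒ [ E , I ] ⇒ [ E , 3 ] ⇒ [ E , I , 3 ] ⇒ [ E , 1 , 3 ] ⇒ [ I , 1 , 3 ] ⇒ [ 3 , 1 , 3 ]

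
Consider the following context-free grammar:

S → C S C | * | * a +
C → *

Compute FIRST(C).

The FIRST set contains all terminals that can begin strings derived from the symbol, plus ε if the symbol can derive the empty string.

We compute FIRST(C) using the standard algorithm.
FIRST(C) = {*}
FIRST(S) = {*}
Therefore, FIRST(C) = {*}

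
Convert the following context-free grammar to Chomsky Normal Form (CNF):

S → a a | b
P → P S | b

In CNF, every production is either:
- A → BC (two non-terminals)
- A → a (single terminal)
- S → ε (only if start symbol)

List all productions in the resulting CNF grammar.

TA → a; S → b; P → b; S → TA TA; P → P S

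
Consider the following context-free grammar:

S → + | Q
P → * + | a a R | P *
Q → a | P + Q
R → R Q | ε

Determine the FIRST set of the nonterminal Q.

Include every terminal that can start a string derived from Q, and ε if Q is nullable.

We compute FIRST(Q) using the standard algorithm.
FIRST(P) = {*, a}
FIRST(Q) = {*, a}
FIRST(R) = {*, a, ε}
FIRST(S) = {*, +, a}
Therefore, FIRST(Q) = {*, a}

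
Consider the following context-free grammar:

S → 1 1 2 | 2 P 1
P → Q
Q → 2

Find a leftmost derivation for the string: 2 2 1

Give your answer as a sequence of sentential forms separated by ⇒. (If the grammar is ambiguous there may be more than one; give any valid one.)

S ⇒ 2 P 1 ⇒ 2 Q 1 ⇒ 2 2 1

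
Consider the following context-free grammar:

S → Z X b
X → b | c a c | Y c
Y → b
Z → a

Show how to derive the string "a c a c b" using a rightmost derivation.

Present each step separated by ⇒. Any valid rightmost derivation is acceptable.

S ⇒ Z X b ⇒ Z c a c b ⇒ a c a c b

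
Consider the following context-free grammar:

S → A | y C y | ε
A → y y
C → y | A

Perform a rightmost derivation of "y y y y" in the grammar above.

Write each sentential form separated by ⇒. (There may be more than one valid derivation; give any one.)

S ⇒ y C y ⇒ y A y ⇒ y y y y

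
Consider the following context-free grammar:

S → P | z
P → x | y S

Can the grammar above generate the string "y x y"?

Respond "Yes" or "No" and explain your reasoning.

No - no valid derivation exists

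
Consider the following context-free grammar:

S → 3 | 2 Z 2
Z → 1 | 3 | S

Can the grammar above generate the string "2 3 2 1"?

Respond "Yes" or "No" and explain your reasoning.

No - no valid derivation exists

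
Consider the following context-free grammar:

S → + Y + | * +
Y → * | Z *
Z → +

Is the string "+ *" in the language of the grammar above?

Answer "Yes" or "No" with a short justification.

No - no valid derivation exists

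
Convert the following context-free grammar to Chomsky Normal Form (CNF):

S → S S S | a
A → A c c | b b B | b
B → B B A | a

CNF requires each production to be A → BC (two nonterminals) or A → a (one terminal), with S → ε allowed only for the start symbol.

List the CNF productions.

S → a; TC → c; TB → b; A → b; B → a; S → S X0; X0 → S S; A → A X1; X1 → TC TC; A → TB X2; X2 → TB B; B → B X3; X3 → B A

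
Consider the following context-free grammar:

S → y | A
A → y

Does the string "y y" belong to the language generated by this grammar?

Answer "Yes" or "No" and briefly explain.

No - no valid derivation exists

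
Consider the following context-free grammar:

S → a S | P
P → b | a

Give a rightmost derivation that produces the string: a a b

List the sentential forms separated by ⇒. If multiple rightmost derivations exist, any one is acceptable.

S ⇒ a S ⇒ a a S ⇒ a a P ⇒ a a b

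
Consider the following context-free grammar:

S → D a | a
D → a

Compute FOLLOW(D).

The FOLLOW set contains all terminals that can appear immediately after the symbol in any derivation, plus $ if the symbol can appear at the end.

We compute FOLLOW(D) using the standard algorithm.
FOLLOW(S) starts with {$}.
FIRST(D) = {a}
FIRST(S) = {a}
FOLLOW(D) = {a}
FOLLOW(S) = {$}
Therefore, FOLLOW(D) = {a}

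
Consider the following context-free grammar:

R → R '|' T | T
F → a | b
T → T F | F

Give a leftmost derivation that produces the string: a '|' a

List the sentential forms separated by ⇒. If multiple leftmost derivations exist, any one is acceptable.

R ⇒ R '|' T ⇒ T '|' T ⇒ F '|' T ⇒ a '|' T ⇒ a '|' F ⇒ a '|' a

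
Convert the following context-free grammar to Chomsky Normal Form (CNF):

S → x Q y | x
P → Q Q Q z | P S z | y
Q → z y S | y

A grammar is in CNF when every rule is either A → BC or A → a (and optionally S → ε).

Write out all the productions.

TX → x; TY → y; S → x; TZ → z; P → y; Q → y; S → TX X0; X0 → Q TY; P → Q X1; X1 → Q X2; X2 → Q TZ; P → P X3; X3 → S TZ; Q → TZ X4; X4 → TY S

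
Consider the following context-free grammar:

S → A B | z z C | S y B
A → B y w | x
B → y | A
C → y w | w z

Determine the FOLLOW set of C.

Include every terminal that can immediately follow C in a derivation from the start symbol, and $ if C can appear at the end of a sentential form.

We compute FOLLOW(C) using the standard algorithm.
FOLLOW(S) starts with {$}.
FIRST(A) = {x, y}
FIRST(B) = {x, y}
FIRST(C) = {w, y}
FIRST(S) = {x, y, z}
FOLLOW(A) = {$, x, y}
FOLLOW(B) = {$, y}
FOLLOW(C) = {$, y}
FOLLOW(S) = {$, y}
Therefore, FOLLOW(C) = {$, y}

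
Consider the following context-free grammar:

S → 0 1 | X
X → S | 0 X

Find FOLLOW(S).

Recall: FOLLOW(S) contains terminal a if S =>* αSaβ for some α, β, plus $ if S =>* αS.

We compute FOLLOW(S) using the standard algorithm.
FOLLOW(S) starts with {$}.
FIRST(S) = {0}
FIRST(X) = {0}
FOLLOW(S) = {$}
FOLLOW(X) = {$}
Therefore, FOLLOW(S) = {$}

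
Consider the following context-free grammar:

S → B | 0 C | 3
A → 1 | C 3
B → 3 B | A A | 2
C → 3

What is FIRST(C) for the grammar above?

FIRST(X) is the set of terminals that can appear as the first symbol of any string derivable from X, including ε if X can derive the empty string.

We compute FIRST(C) using the standard algorithm.
FIRST(A) = {1, 3}
FIRST(B) = {1, 2, 3}
FIRST(C) = {3}
FIRST(S) = {0, 1, 2, 3}
Therefore, FIRST(C) = {3}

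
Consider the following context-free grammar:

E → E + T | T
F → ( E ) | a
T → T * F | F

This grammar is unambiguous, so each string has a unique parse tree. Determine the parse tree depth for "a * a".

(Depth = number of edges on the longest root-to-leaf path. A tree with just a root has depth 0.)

4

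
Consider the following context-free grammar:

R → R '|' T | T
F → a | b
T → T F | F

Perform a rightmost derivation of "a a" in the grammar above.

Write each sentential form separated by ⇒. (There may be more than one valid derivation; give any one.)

R ⇒ T ⇒ T F ⇒ T a ⇒ F a ⇒ a a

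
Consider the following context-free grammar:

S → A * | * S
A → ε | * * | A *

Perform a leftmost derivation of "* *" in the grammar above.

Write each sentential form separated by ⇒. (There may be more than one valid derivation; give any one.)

S ⇒ * S ⇒ * A * ⇒ * *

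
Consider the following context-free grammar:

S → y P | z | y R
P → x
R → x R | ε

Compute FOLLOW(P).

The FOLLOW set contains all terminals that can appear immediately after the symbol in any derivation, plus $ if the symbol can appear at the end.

We compute FOLLOW(P) using the standard algorithm.
FOLLOW(S) starts with {$}.
FIRST(P) = {x}
FIRST(R) = {x, ε}
FIRST(S) = {y, z}
FOLLOW(P) = {$}
FOLLOW(R) = {$}
FOLLOW(S) = {$}
Therefore, FOLLOW(P) = {$}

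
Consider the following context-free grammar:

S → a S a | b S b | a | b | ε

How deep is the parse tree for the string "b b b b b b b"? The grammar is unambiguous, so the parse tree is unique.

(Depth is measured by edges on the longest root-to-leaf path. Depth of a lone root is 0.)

4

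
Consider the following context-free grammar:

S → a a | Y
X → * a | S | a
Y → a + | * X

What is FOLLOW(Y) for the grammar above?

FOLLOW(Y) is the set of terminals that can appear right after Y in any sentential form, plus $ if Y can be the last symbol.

We compute FOLLOW(Y) using the standard algorithm.
FOLLOW(S) starts with {$}.
FIRST(S) = {*, a}
FIRST(X) = {*, a}
FIRST(Y) = {*, a}
FOLLOW(S) = {$}
FOLLOW(X) = {$}
FOLLOW(Y) = {$}
Therefore, FOLLOW(Y) = {$}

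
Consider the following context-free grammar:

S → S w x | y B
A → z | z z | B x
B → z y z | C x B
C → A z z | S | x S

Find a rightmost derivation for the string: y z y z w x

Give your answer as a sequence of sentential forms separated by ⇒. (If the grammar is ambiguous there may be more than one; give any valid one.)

S ⇒ S w x ⇒ y B w x ⇒ y z y z w x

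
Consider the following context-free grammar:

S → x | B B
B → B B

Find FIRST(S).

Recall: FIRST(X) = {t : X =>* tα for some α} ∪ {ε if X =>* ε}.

We compute FIRST(S) using the standard algorithm.
FIRST(B) = {}
FIRST(S) = {x}
Therefore, FIRST(S) = {x}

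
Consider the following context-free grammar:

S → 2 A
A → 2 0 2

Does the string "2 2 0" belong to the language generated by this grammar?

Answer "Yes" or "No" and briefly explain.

No - no valid derivation exists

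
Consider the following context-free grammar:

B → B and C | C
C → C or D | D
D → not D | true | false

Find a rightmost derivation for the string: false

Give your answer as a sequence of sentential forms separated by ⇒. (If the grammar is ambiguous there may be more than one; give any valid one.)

B ⇒ C ⇒ D ⇒ false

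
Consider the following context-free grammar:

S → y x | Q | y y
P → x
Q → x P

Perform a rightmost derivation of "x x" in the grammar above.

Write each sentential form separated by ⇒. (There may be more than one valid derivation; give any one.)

S ⇒ Q ⇒ x P ⇒ x x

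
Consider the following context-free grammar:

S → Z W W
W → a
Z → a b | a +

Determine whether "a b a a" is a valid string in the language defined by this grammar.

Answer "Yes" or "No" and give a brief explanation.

Yes - a valid derivation exists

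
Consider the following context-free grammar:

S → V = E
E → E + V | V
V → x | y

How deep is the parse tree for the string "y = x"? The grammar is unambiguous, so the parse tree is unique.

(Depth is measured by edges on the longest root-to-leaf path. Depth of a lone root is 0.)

3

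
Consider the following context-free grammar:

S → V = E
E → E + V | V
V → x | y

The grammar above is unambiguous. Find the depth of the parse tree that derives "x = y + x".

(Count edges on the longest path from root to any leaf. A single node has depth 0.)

4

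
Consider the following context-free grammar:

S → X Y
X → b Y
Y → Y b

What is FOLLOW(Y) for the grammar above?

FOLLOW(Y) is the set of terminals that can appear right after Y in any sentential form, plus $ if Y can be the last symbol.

We compute FOLLOW(Y) using the standard algorithm.
FOLLOW(S) starts with {$}.
FIRST(S) = {b}
FIRST(X) = {b}
FIRST(Y) = {}
FOLLOW(S) = {$}
FOLLOW(X) = {}
FOLLOW(Y) = {$, b}
Therefore, FOLLOW(Y) = {$, b}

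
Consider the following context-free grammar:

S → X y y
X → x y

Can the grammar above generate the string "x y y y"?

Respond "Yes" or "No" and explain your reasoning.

Yes - a valid derivation exists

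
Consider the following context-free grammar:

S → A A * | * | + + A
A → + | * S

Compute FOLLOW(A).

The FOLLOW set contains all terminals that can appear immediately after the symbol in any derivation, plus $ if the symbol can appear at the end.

We compute FOLLOW(A) using the standard algorithm.
FOLLOW(S) starts with {$}.
FIRST(A) = {*, +}
FIRST(S) = {*, +}
FOLLOW(A) = {$, *, +}
FOLLOW(S) = {$, *, +}
Therefore, FOLLOW(A) = {$, *, +}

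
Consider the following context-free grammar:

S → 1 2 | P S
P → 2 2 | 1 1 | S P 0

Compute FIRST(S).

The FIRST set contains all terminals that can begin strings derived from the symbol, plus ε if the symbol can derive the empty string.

We compute FIRST(S) using the standard algorithm.
FIRST(P) = {1, 2}
FIRST(S) = {1, 2}
Therefore, FIRST(S) = {1, 2}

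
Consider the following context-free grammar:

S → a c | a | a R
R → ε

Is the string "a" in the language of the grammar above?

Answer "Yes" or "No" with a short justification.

Yes - a valid derivation exists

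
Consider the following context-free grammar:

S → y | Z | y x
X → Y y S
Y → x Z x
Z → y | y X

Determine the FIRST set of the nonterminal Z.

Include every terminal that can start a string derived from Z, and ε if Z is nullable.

We compute FIRST(Z) using the standard algorithm.
FIRST(S) = {y}
FIRST(X) = {x}
FIRST(Y) = {x}
FIRST(Z) = {y}
Therefore, FIRST(Z) = {y}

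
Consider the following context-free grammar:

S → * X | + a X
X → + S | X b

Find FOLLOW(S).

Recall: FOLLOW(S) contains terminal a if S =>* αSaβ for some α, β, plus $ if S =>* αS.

We compute FOLLOW(S) using the standard algorithm.
FOLLOW(S) starts with {$}.
FIRST(S) = {*, +}
FIRST(X) = {+}
FOLLOW(S) = {$, b}
FOLLOW(X) = {$, b}
Therefore, FOLLOW(S) = {$, b}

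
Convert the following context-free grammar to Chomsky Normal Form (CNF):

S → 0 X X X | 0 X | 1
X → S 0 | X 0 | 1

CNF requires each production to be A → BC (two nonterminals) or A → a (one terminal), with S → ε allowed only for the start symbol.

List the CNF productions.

T0 → 0; S → 1; X → 1; S → T0 X0; X0 → X X1; X1 → X X; S → T0 X; X → S T0; X → X T0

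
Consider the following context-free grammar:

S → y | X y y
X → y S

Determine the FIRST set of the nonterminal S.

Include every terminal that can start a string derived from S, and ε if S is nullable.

We compute FIRST(S) using the standard algorithm.
FIRST(S) = {y}
FIRST(X) = {y}
Therefore, FIRST(S) = {y}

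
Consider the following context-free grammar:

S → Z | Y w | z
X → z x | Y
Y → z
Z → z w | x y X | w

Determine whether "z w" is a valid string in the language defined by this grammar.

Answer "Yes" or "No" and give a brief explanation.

Yes - a valid derivation exists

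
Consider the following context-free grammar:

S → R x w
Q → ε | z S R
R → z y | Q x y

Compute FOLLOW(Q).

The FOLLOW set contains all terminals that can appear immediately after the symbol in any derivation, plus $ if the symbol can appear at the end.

We compute FOLLOW(Q) using the standard algorithm.
FOLLOW(S) starts with {$}.
FIRST(Q) = {z, ε}
FIRST(R) = {x, z}
FIRST(S) = {x, z}
FOLLOW(Q) = {x}
FOLLOW(R) = {x}
FOLLOW(S) = {$, x, z}
Therefore, FOLLOW(Q) = {x}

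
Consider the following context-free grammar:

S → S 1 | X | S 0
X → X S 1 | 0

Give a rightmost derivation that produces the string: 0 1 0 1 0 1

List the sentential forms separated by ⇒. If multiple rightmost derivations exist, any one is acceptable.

S ⇒ S 1 ⇒ S 0 1 ⇒ S 1 0 1 ⇒ S 0 1 0 1 ⇒ S 1 0 1 0 1 ⇒ X 1 0 1 0 1 ⇒ 0 1 0 1 0 1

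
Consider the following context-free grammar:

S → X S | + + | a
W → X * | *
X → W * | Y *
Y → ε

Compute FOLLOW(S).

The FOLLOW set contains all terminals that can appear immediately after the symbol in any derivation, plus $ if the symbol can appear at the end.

We compute FOLLOW(S) using the standard algorithm.
FOLLOW(S) starts with {$}.
FIRST(S) = {*, +, a}
FIRST(W) = {*}
FIRST(X) = {*}
FIRST(Y) = {ε}
FOLLOW(S) = {$}
FOLLOW(W) = {*}
FOLLOW(X) = {*, +, a}
FOLLOW(Y) = {*}
Therefore, FOLLOW(S) = {$}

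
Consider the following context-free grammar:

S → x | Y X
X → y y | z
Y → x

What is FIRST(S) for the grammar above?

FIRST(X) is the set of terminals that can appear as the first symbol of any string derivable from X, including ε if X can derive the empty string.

We compute FIRST(S) using the standard algorithm.
FIRST(S) = {x}
FIRST(X) = {y, z}
FIRST(Y) = {x}
Therefore, FIRST(S) = {x}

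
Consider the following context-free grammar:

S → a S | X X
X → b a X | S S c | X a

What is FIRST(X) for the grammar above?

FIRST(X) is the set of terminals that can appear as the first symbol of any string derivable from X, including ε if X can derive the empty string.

We compute FIRST(X) using the standard algorithm.
FIRST(S) = {a, b}
FIRST(X) = {a, b}
Therefore, FIRST(X) = {a, b}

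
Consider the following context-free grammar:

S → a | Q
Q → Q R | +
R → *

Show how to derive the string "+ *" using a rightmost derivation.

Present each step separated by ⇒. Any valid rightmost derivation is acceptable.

S ⇒ Q ⇒ Q R ⇒ Q * ⇒ + *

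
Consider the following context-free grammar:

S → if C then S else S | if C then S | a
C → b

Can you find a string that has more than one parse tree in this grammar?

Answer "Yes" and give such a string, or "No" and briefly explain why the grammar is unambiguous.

Yes - the string 'if b then if b then if b then a else a else a' has two distinct parse trees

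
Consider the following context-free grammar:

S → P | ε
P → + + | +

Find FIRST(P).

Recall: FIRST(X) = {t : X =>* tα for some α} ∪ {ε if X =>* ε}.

We compute FIRST(P) using the standard algorithm.
FIRST(P) = {+}
FIRST(S) = {+, ε}
Therefore, FIRST(P) = {+}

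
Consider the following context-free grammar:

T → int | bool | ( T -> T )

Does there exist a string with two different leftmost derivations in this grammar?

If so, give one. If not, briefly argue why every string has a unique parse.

No - every string in the language has a unique leftmost derivation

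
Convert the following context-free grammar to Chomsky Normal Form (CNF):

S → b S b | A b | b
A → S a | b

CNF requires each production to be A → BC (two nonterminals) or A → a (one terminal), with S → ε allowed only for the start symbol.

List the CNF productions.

TB → b; S → b; TA → a; A → b; S → TB X0; X0 → S TB; S → A TB; A → S TA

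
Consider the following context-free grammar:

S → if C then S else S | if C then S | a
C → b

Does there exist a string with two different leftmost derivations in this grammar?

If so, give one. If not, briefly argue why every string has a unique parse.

Yes - the string 'if b then if b then if b then a else a else a' has two distinct leftmost derivations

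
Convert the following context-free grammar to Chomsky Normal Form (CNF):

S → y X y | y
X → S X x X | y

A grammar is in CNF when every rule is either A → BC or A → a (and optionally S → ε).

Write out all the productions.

TY → y; S → y; TX → x; X → y; S → TY X0; X0 → X TY; X → S X1; X1 → X X2; X2 → TX X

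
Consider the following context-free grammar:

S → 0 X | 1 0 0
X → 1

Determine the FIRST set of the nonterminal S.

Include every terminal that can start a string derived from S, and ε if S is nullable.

We compute FIRST(S) using the standard algorithm.
FIRST(S) = {0, 1}
FIRST(X) = {1}
Therefore, FIRST(S) = {0, 1}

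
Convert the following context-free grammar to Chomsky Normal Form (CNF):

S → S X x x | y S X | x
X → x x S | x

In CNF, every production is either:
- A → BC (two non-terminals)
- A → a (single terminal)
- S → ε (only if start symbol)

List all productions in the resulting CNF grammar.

TX → x; TY → y; S → x; X → x; S → S X0; X0 → X X1; X1 → TX TX; S → TY X2; X2 → S X; X → TX X3; X3 → TX S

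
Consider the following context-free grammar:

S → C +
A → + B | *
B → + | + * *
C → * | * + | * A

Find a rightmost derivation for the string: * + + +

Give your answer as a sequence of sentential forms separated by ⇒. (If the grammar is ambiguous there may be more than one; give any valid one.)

S ⇒ C + ⇒ * A + ⇒ * + B + ⇒ * + + +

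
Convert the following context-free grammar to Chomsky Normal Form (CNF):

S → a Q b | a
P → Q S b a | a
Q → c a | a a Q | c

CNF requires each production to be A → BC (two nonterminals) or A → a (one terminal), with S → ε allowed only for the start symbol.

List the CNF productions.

TA → a; TB → b; S → a; P → a; TC → c; Q → c; S → TA X0; X0 → Q TB; P → Q X1; X1 → S X2; X2 → TB TA; Q → TC TA; Q → TA X3; X3 → TA Q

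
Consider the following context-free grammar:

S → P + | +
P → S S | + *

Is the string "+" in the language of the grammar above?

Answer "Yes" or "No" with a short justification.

Yes - a valid derivation exists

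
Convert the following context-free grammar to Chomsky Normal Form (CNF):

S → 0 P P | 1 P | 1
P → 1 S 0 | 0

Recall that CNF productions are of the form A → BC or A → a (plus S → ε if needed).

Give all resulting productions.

T0 → 0; T1 → 1; S → 1; P → 0; S → T0 X0; X0 → P P; S → T1 P; P → T1 X1; X1 → S T0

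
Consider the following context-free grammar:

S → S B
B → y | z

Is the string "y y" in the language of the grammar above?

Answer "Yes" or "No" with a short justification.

No - no valid derivation exists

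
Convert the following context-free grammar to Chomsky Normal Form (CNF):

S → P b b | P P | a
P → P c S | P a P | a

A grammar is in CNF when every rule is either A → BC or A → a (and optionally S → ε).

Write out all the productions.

TB → b; S → a; TC → c; TA → a; P → a; S → P X0; X0 → TB TB; S → P P; P → P X1; X1 → TC S; P → P X2; X2 → TA P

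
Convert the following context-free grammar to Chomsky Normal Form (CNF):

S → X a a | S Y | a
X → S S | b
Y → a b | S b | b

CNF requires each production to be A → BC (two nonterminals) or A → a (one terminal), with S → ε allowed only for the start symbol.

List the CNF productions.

TA → a; S → a; X → b; TB → b; Y → b; S → X X0; X0 → TA TA; S → S Y; X → S S; Y → TA TB; Y → S TB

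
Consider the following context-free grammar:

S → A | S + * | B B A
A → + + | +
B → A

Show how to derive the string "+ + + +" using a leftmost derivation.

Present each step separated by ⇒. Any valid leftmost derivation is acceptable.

S ⇒ B B A ⇒ A B A ⇒ + B A ⇒ + A A ⇒ + + + A ⇒ + + + +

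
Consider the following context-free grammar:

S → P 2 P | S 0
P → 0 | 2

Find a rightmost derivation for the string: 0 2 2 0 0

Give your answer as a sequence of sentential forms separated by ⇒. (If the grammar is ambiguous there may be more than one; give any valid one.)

S ⇒ S 0 ⇒ S 0 0 ⇒ P 2 P 0 0 ⇒ P 2 2 0 0 ⇒ 0 2 2 0 0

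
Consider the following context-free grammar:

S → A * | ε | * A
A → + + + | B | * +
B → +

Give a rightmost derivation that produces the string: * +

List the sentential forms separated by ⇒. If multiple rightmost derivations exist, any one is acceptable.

S ⇒ * A ⇒ * B ⇒ * +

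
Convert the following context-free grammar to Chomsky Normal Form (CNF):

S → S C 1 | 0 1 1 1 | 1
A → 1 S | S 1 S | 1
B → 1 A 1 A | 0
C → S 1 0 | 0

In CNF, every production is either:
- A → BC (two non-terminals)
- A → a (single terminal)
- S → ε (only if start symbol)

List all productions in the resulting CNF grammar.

T1 → 1; T0 → 0; S → 1; A → 1; B → 0; C → 0; S → S X0; X0 → C T1; S → T0 X1; X1 → T1 X2; X2 → T1 T1; A → T1 S; A → S X3; X3 → T1 S; B → T1 X4; X4 → A X5; X5 → T1 A; C → S X6; X6 → T1 T0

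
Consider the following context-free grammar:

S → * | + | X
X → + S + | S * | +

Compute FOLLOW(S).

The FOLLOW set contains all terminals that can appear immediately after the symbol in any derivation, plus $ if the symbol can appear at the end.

We compute FOLLOW(S) using the standard algorithm.
FOLLOW(S) starts with {$}.
FIRST(S) = {*, +}
FIRST(X) = {*, +}
FOLLOW(S) = {$, *, +}
FOLLOW(X) = {$, *, +}
Therefore, FOLLOW(S) = {$, *, +}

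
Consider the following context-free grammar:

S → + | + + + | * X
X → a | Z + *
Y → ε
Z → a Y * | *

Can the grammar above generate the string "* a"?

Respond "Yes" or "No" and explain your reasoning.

Yes - a valid derivation exists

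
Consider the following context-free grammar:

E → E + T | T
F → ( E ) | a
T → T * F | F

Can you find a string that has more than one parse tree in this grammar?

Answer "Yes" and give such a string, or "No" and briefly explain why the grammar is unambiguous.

No - the grammar is unambiguous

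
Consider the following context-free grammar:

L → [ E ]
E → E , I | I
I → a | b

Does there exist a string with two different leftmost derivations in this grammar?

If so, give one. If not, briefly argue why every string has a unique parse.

No - every string in the language has a unique leftmost derivation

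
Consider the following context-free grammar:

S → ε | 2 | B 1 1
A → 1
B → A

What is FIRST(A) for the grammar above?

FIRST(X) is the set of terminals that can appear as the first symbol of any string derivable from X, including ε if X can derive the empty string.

We compute FIRST(A) using the standard algorithm.
FIRST(A) = {1}
FIRST(B) = {1}
FIRST(S) = {1, 2, ε}
Therefore, FIRST(A) = {1}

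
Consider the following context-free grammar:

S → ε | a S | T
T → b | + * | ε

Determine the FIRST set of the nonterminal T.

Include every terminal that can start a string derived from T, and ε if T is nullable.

We compute FIRST(T) using the standard algorithm.
FIRST(S) = {+, a, b, ε}
FIRST(T) = {+, b, ε}
Therefore, FIRST(T) = {+, b, ε}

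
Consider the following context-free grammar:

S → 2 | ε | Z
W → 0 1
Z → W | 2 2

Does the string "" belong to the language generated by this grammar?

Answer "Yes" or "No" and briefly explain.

Yes - a valid derivation exists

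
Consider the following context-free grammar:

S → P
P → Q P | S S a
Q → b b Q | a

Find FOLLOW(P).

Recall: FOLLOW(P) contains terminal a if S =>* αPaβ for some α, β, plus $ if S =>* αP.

We compute FOLLOW(P) using the standard algorithm.
FOLLOW(S) starts with {$}.
FIRST(P) = {a, b}
FIRST(Q) = {a, b}
FIRST(S) = {a, b}
FOLLOW(P) = {$, a, b}
FOLLOW(Q) = {a, b}
FOLLOW(S) = {$, a, b}
Therefore, FOLLOW(P) = {$, a, b}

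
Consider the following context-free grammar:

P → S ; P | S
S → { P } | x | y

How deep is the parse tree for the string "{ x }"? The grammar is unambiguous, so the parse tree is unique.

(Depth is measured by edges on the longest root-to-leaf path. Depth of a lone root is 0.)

4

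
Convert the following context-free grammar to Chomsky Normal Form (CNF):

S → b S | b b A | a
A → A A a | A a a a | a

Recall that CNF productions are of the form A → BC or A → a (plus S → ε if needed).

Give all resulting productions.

TB → b; S → a; TA → a; A → a; S → TB S; S → TB X0; X0 → TB A; A → A X1; X1 → A TA; A → A X2; X2 → TA X3; X3 → TA TA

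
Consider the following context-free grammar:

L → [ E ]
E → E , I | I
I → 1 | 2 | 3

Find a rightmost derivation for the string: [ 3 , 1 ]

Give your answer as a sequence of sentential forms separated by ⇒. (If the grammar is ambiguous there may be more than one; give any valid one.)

L ⇒ [ E ] ⇒ [ E , I ] ⇒ [ E , 1 ] ⇒ [ I , 1 ] ⇒ [ 3 , 1 ]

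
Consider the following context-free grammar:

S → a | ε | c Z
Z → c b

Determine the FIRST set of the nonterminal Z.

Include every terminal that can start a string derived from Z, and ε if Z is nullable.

We compute FIRST(Z) using the standard algorithm.
FIRST(S) = {a, c, ε}
FIRST(Z) = {c}
Therefore, FIRST(Z) = {c}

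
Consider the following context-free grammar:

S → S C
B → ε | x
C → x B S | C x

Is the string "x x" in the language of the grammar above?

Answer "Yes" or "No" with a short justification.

No - no valid derivation exists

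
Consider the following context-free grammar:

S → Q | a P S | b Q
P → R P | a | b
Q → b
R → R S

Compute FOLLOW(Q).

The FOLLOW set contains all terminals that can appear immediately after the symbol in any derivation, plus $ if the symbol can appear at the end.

We compute FOLLOW(Q) using the standard algorithm.
FOLLOW(S) starts with {$}.
FIRST(P) = {a, b}
FIRST(Q) = {b}
FIRST(R) = {}
FIRST(S) = {a, b}
FOLLOW(P) = {a, b}
FOLLOW(Q) = {$, a, b}
FOLLOW(R) = {a, b}
FOLLOW(S) = {$, a, b}
Therefore, FOLLOW(Q) = {$, a, b}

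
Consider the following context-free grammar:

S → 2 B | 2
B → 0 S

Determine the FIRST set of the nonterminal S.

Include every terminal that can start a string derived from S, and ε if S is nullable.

We compute FIRST(S) using the standard algorithm.
FIRST(B) = {0}
FIRST(S) = {2}
Therefore, FIRST(S) = {2}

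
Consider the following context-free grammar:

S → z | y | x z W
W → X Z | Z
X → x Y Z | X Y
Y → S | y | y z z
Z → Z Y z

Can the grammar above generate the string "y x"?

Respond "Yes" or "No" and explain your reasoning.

No - no valid derivation exists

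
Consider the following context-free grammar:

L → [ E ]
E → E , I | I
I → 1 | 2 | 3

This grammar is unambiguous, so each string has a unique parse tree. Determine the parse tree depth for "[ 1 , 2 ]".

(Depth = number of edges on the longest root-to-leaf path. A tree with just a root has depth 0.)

4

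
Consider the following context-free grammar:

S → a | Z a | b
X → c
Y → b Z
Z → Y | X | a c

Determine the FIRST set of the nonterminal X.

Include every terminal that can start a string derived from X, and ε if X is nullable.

We compute FIRST(X) using the standard algorithm.
FIRST(S) = {a, b, c}
FIRST(X) = {c}
FIRST(Y) = {b}
FIRST(Z) = {a, b, c}
Therefore, FIRST(X) = {c}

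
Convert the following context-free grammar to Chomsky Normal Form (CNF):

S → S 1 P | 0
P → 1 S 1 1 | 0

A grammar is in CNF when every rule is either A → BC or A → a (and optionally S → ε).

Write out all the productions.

T1 → 1; S → 0; P → 0; S → S X0; X0 → T1 P; P → T1 X1; X1 → S X2; X2 → T1 T1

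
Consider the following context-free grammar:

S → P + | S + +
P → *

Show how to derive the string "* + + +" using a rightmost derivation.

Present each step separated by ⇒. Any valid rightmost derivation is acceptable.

S ⇒ S + + ⇒ P + + + ⇒ * + + +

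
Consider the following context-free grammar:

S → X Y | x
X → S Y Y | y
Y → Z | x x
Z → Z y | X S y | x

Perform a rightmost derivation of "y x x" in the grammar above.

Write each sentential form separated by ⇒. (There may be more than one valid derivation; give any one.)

S ⇒ X Y ⇒ X x x ⇒ y x x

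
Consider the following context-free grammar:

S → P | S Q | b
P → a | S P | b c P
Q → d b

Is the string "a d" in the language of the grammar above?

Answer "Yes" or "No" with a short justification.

No - no valid derivation exists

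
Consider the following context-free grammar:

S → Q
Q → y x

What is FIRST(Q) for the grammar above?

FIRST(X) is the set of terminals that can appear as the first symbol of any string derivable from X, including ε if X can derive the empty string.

We compute FIRST(Q) using the standard algorithm.
FIRST(Q) = {y}
FIRST(S) = {y}
Therefore, FIRST(Q) = {y}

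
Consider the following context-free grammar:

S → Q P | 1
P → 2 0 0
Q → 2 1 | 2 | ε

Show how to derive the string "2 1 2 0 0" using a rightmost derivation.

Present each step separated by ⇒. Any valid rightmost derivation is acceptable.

S ⇒ Q P ⇒ Q 2 0 0 ⇒ 2 1 2 0 0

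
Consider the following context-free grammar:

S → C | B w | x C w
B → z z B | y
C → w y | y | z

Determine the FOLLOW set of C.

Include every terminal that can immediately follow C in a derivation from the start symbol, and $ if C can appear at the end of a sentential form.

We compute FOLLOW(C) using the standard algorithm.
FOLLOW(S) starts with {$}.
FIRST(B) = {y, z}
FIRST(C) = {w, y, z}
FIRST(S) = {w, x, y, z}
FOLLOW(B) = {w}
FOLLOW(C) = {$, w}
FOLLOW(S) = {$}
Therefore, FOLLOW(C) = {$, w}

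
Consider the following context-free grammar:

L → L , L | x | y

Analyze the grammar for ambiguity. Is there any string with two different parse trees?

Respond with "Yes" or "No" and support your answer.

Yes - the string 'y , y , y , x' has two distinct parse trees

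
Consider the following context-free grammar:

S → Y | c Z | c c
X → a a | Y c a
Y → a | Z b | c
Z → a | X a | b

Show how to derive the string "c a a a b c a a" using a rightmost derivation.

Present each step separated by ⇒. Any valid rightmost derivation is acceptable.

S ⇒ c Z ⇒ c X a ⇒ c Y c a a ⇒ c Z b c a a ⇒ c X a b c a a ⇒ c a a a b c a a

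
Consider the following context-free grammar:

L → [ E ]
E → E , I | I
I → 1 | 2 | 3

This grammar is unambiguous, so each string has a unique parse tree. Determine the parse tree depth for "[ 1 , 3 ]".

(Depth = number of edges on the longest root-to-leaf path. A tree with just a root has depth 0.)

4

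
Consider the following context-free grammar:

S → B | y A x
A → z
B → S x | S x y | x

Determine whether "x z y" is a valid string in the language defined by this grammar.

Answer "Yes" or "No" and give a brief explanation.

No - no valid derivation exists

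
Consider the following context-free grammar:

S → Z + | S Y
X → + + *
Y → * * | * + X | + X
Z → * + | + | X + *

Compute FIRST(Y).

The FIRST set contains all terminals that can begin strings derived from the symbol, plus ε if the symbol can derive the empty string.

We compute FIRST(Y) using the standard algorithm.
FIRST(S) = {*, +}
FIRST(X) = {+}
FIRST(Y) = {*, +}
FIRST(Z) = {*, +}
Therefore, FIRST(Y) = {*, +}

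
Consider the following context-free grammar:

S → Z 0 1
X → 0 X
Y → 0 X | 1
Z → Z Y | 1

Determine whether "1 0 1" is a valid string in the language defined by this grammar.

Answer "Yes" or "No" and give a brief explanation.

Yes - a valid derivation exists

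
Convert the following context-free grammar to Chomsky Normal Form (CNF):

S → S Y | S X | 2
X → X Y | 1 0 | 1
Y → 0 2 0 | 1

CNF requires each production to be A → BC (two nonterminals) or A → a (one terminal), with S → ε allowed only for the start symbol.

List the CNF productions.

S → 2; T1 → 1; T0 → 0; X → 1; T2 → 2; Y → 1; S → S Y; S → S X; X → X Y; X → T1 T0; Y → T0 X0; X0 → T2 T0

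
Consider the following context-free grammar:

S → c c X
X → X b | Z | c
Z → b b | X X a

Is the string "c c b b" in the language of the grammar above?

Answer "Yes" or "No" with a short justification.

Yes - a valid derivation exists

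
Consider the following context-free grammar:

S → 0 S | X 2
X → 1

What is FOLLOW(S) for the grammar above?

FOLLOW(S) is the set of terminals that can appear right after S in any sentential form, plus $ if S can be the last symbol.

We compute FOLLOW(S) using the standard algorithm.
FOLLOW(S) starts with {$}.
FIRST(S) = {0, 1}
FIRST(X) = {1}
FOLLOW(S) = {$}
FOLLOW(X) = {2}
Therefore, FOLLOW(S) = {$}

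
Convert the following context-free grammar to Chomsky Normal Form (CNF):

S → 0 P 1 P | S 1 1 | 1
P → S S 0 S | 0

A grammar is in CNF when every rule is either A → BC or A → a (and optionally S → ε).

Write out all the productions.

T0 → 0; T1 → 1; S → 1; P → 0; S → T0 X0; X0 → P X1; X1 → T1 P; S → S X2; X2 → T1 T1; P → S X3; X3 → S X4; X4 → T0 S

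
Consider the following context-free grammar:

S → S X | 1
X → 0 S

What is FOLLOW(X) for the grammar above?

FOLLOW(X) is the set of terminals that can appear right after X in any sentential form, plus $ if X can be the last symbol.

We compute FOLLOW(X) using the standard algorithm.
FOLLOW(S) starts with {$}.
FIRST(S) = {1}
FIRST(X) = {0}
FOLLOW(S) = {$, 0}
FOLLOW(X) = {$, 0}
Therefore, FOLLOW(X) = {$, 0}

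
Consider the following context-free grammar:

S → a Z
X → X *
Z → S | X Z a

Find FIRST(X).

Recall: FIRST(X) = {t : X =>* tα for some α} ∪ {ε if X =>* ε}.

We compute FIRST(X) using the standard algorithm.
FIRST(S) = {a}
FIRST(X) = {}
FIRST(Z) = {a}
Therefore, FIRST(X) = {}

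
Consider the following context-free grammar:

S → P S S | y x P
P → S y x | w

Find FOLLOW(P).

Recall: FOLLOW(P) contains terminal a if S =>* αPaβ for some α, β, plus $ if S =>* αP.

We compute FOLLOW(P) using the standard algorithm.
FOLLOW(S) starts with {$}.
FIRST(P) = {w, y}
FIRST(S) = {w, y}
FOLLOW(P) = {$, w, y}
FOLLOW(S) = {$, w, y}
Therefore, FOLLOW(P) = {$, w, y}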